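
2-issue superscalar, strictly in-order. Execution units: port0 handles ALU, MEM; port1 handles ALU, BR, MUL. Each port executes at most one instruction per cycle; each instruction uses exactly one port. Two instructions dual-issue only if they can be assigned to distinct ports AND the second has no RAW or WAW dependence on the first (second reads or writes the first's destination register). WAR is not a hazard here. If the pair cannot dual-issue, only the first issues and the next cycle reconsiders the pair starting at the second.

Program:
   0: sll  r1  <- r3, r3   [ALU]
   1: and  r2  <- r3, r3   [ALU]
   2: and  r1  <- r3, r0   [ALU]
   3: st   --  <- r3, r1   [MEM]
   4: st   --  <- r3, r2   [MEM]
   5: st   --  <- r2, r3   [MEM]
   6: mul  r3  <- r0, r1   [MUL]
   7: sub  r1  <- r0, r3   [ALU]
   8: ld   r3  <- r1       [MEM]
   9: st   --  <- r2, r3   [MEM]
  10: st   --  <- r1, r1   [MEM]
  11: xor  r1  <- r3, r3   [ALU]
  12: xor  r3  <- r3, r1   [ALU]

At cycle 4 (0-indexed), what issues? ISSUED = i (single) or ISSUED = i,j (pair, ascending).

ISSUED = 5,6

c0: i0/i1 sll/and  pair
c1: i2 and  RAW r1
c2: i3 st  no-port MEM/MEM
c3: i4 st  no-port MEM/MEM
c4: i5/i6 st/mul  pair
c5: i7 sub  RAW r1
c6: i8 ld  no-port MEM/MEM
c7: i9 st  no-port MEM/MEM
c8: i10/i11 st/xor  pair
c9: i12 xor  tail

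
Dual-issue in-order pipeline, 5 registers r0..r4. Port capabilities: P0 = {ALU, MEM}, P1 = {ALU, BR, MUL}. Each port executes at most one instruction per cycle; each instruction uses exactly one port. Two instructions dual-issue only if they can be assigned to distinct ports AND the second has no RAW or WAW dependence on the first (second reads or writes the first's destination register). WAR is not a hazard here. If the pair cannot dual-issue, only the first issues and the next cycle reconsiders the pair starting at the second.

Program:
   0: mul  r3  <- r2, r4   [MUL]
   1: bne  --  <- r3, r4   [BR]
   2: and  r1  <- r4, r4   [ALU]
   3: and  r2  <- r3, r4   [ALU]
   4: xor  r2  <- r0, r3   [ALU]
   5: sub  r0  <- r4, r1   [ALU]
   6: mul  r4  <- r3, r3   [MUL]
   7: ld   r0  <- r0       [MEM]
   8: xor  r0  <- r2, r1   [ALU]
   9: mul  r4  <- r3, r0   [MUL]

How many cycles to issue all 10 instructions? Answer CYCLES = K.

0. mul @i0  | no-port MUL/BR
1. bne;and @i1,i2  | 2-wide
2. and @i3  | WAW r2
3. xor;sub @i4,i5  | 2-wide
4. mul;ld @i6,i7  | 2-wide
5. xor @i8  | RAW r0
6. mul @i9  | tail

CYCLES = 7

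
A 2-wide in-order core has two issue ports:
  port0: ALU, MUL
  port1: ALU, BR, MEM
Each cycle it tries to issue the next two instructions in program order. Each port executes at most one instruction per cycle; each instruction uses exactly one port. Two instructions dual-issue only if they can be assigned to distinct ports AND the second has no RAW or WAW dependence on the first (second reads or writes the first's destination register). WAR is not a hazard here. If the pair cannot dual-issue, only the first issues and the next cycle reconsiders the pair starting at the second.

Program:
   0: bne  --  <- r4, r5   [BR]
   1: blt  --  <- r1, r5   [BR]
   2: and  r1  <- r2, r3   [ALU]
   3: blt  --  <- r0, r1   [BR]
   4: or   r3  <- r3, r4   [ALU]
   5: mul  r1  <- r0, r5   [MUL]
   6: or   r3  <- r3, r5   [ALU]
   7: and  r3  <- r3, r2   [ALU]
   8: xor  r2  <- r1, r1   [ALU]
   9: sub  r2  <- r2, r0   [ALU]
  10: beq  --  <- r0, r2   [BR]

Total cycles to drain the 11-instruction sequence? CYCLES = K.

#0 head=0: bne i0 no-port BR/BR
#1 head=1: blt;and i1,i2 pair
#2 head=3: blt;or i3,i4 pair
#3 head=5: mul;or i5,i6 pair
#4 head=7: and;xor i7,i8 pair
#5 head=9: sub i9 RAW r2
#6 head=10: beq i10 tail

CYCLES = 7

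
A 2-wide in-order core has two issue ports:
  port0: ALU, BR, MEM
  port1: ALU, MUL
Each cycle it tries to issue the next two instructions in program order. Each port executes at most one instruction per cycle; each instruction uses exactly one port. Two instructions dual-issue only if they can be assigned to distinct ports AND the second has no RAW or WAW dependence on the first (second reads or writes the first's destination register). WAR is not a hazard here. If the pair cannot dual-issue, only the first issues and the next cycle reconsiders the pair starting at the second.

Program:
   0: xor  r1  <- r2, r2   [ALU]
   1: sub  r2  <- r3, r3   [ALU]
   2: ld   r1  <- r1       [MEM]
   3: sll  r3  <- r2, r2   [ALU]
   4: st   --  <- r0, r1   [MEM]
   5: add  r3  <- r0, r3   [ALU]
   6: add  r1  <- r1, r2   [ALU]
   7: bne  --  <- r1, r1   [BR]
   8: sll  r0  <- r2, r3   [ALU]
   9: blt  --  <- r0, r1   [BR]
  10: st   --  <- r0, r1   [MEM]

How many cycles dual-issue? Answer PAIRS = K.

c0: i0+i1 xor.ALU/sub.ALU  pair
c1: i2+i3 ld.MEM/sll.ALU  pair
c2: i4+i5 st.MEM/add.ALU  pair
c3: i6 add.ALU  RAW r1
c4: i7+i8 bne.BR/sll.ALU  pair
c5: i9 blt.BR  no-port BR/MEM
c6: i10 st.MEM  tail

PAIRS = 4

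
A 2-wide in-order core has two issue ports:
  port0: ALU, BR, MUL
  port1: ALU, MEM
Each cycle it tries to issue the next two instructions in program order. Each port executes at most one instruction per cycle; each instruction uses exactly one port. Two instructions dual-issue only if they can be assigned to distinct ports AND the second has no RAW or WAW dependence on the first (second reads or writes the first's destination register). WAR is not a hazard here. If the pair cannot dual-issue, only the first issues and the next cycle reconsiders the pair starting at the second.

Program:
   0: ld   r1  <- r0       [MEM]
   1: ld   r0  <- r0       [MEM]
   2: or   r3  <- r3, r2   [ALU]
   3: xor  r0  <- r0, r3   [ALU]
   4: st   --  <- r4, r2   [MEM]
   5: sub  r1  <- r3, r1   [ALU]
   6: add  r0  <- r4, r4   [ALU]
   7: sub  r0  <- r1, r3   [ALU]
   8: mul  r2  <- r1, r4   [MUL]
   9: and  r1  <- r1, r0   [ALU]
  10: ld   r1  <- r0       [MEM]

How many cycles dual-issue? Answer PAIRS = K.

PAIRS = 4

c0: i0 ld.MEM  no-port MEM/MEM
c1: i1/i2 ld.MEM+or.ALU  pair
c2: i3/i4 xor.ALU+st.MEM  pair
c3: i5/i6 sub.ALU+add.ALU  pair
c4: i7/i8 sub.ALU+mul.MUL  pair
c5: i9 and.ALU  WAW r1
c6: i10 ld.MEM  tail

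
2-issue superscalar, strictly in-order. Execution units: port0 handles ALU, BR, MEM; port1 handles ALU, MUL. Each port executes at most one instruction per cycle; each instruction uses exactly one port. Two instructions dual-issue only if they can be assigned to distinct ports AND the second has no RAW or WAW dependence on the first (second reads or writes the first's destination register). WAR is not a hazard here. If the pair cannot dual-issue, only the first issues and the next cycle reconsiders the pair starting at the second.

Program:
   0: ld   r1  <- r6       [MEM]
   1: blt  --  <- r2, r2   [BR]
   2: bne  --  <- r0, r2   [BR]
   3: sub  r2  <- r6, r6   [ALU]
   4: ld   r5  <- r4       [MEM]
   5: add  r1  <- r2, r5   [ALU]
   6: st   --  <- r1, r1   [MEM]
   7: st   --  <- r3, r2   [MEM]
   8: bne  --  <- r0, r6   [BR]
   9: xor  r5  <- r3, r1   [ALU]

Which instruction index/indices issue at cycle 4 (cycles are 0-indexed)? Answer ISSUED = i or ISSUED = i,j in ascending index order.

ISSUED = 5

t=0 i0:ld.MEM ; no-port MEM/BR
t=1 i1:blt.BR ; no-port BR/BR
t=2 i2&i3:bne.BR;sub.ALU ; 2-wide
t=3 i4:ld.MEM ; RAW r5
t=4 i5:add.ALU ; RAW r1
t=5 i6:st.MEM ; no-port MEM/MEM
t=6 i7:st.MEM ; no-port MEM/BR
t=7 i8&i9:bne.BR;xor.ALU ; 2-wide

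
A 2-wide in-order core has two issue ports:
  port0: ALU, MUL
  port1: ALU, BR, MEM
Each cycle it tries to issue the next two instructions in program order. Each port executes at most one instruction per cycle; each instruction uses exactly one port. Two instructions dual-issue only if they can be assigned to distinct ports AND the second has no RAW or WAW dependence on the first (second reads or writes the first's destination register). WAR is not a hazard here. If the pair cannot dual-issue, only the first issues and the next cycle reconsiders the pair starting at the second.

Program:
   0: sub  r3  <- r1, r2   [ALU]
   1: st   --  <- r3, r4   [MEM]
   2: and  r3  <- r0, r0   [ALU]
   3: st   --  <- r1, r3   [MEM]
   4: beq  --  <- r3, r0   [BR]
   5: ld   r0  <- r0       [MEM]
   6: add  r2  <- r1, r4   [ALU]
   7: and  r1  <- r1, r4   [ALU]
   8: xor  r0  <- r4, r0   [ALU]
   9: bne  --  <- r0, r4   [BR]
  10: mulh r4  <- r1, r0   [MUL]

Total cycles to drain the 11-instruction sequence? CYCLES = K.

0. sub @i0  | RAW r3
1. st and @i1&i2  | dual
2. st @i3  | no-port MEM/BR
3. beq @i4  | no-port BR/MEM
4. ld add @i5&i6  | dual
5. and xor @i7&i8  | dual
6. bne mulh @i9&i10  | dual

CYCLES = 7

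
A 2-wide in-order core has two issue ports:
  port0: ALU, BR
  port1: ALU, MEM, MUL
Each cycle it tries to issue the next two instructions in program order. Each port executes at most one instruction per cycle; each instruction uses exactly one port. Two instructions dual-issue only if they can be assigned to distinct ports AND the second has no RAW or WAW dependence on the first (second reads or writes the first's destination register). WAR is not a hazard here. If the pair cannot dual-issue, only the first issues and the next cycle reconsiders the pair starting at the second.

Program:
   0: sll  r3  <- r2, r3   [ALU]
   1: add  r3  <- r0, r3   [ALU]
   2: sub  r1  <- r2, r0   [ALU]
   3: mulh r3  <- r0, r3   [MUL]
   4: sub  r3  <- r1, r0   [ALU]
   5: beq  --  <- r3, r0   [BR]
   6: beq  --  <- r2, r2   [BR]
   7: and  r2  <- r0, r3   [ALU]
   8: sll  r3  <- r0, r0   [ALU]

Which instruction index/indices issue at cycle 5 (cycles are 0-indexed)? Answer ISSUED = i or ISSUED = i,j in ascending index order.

[0] i0  sll.ALU  -- RAW+WAW r3
[1] i1&i2  add.ALU sub.ALU  -- dual
[2] i3  mulh.MUL  -- WAW r3
[3] i4  sub.ALU  -- RAW r3
[4] i5  beq.BR  -- no-port BR/BR
[5] i6&i7  beq.BR and.ALU  -- dual
[6] i8  sll.ALU  -- tail

ISSUED = 6,7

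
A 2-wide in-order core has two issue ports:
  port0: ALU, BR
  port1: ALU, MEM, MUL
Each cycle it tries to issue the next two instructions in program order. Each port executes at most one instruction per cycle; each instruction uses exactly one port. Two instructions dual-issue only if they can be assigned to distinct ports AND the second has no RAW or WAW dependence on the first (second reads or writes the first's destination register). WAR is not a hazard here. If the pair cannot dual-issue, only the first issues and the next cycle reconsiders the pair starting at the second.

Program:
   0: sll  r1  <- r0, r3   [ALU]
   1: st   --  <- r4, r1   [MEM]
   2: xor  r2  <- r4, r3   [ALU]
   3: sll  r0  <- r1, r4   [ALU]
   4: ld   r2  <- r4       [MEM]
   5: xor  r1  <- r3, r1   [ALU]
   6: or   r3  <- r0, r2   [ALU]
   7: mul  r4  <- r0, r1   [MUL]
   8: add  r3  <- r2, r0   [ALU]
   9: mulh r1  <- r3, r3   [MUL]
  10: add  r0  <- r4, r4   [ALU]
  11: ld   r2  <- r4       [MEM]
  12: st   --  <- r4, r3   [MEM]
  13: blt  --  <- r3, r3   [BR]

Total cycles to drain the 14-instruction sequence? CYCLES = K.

CYCLES = 8

[0] i0  sll  -- RAW r1
[1] i1,i2  st xor  -- 2-wide
[2] i3,i4  sll ld  -- 2-wide
[3] i5,i6  xor or  -- 2-wide
[4] i7,i8  mul add  -- 2-wide
[5] i9,i10  mulh add  -- 2-wide
[6] i11  ld  -- no-port MEM/MEM
[7] i12,i13  st blt  -- 2-wide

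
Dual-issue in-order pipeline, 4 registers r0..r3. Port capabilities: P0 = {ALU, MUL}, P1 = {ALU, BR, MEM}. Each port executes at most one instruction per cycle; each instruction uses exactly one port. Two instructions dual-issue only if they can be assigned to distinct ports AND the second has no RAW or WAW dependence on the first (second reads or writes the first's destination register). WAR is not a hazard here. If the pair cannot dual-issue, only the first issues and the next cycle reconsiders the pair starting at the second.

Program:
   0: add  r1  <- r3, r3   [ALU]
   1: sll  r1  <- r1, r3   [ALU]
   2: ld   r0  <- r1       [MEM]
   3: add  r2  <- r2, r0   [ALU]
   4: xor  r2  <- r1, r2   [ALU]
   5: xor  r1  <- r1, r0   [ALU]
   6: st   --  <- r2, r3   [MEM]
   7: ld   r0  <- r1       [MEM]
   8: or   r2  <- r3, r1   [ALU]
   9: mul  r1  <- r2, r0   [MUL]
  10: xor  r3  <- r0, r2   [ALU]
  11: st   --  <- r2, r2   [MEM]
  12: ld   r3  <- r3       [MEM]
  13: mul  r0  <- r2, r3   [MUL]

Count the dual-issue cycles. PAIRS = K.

PAIRS = 3

0. add @i0  | RAW+WAW r1
1. sll @i1  | RAW r1
2. ld @i2  | RAW r0
3. add @i3  | RAW+WAW r2
4. xor;xor @i4,i5  | pair
5. st @i6  | no-port MEM/MEM
6. ld;or @i7,i8  | pair
7. mul;xor @i9,i10  | pair
8. st @i11  | no-port MEM/MEM
9. ld @i12  | RAW r3
10. mul @i13  | tail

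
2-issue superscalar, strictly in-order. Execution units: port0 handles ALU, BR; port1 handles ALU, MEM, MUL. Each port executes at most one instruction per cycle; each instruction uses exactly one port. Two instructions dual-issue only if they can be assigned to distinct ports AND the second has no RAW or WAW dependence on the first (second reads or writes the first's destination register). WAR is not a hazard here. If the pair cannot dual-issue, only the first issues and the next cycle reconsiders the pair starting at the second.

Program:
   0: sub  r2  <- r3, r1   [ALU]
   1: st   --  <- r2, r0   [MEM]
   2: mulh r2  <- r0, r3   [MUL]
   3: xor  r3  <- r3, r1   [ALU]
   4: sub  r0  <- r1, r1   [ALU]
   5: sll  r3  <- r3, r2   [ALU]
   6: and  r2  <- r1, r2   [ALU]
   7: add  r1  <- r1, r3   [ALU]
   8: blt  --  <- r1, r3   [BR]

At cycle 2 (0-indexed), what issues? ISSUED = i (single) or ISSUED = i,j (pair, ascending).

ISSUED = 2,3

  cy0 -> i0 (sub) RAW r2
  cy1 -> i1 (st) no-port MEM/MUL
  cy2 -> i2&i3 (mulh;xor) pair
  cy3 -> i4&i5 (sub;sll) pair
  cy4 -> i6&i7 (and;add) pair
  cy5 -> i8 (blt) tail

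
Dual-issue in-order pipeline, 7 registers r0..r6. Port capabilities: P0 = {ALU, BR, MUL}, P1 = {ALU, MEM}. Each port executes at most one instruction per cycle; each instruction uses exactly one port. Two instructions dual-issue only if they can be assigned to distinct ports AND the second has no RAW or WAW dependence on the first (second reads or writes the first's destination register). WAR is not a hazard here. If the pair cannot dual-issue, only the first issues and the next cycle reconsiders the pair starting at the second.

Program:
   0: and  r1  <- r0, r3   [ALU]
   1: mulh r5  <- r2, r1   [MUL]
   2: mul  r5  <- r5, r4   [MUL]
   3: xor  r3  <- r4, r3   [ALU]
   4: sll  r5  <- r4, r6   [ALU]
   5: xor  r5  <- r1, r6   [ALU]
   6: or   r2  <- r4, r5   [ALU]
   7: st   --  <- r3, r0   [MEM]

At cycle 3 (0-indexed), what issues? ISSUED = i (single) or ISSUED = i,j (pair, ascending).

0. and.ALU @i0  | RAW r1
1. mulh.MUL @i1  | no-port MUL/MUL
2. mul.MUL+xor.ALU @i2&i3  | dual
3. sll.ALU @i4  | WAW r5
4. xor.ALU @i5  | RAW r5
5. or.ALU+st.MEM @i6&i7  | dual

ISSUED = 4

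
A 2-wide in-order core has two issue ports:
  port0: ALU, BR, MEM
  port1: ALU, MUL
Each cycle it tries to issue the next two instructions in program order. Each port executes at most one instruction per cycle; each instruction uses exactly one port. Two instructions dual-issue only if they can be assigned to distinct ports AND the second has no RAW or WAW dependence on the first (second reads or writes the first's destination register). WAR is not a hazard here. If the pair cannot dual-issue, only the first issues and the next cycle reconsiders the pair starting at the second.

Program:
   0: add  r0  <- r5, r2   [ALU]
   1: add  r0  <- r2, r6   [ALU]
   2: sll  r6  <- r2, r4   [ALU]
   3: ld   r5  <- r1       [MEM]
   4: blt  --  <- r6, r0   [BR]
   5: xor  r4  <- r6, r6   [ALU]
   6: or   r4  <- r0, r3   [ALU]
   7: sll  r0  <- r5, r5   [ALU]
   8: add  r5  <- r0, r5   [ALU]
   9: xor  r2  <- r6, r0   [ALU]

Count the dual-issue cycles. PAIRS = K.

PAIRS = 4

c0: i0 add  WAW r0
c1: i1,i2 add+sll  2-wide
c2: i3 ld  no-port MEM/BR
c3: i4,i5 blt+xor  2-wide
c4: i6,i7 or+sll  2-wide
c5: i8,i9 add+xor  2-wide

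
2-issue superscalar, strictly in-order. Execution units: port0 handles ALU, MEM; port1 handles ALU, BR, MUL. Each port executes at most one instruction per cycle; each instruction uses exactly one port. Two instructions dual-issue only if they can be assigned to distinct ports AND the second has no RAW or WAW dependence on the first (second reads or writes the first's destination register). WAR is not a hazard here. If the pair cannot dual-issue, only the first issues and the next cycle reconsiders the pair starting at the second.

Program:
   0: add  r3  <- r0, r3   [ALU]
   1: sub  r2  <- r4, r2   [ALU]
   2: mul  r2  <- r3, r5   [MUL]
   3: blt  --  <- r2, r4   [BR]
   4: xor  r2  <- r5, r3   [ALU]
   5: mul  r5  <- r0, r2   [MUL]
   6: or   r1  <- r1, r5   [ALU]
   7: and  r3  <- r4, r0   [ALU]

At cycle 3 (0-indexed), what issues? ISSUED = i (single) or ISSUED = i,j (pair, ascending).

#0 head=0: add+sub i0+i1 dual
#1 head=2: mul i2 no-port MUL/BR
#2 head=3: blt+xor i3+i4 dual
#3 head=5: mul i5 RAW r5
#4 head=6: or+and i6+i7 dual

ISSUED = 5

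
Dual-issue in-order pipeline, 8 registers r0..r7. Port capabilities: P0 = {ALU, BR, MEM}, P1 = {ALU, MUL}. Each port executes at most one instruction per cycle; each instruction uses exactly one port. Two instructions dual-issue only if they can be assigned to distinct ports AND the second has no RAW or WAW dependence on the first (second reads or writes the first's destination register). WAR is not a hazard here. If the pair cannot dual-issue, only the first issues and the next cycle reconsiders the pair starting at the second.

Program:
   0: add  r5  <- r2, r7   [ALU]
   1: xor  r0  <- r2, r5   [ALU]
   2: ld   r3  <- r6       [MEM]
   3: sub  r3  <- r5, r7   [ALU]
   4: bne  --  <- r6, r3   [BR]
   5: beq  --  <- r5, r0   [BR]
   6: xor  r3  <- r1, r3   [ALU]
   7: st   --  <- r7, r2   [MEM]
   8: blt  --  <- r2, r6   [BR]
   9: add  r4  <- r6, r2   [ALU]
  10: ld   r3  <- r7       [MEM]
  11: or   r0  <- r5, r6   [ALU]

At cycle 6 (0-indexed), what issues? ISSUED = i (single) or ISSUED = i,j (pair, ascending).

t=0 i0:add ; RAW r5
t=1 i1+i2:xor ld ; 2-wide
t=2 i3:sub ; RAW r3
t=3 i4:bne ; no-port BR/BR
t=4 i5+i6:beq xor ; 2-wide
t=5 i7:st ; no-port MEM/BR
t=6 i8+i9:blt add ; 2-wide
t=7 i10+i11:ld or ; 2-wide

ISSUED = 8,9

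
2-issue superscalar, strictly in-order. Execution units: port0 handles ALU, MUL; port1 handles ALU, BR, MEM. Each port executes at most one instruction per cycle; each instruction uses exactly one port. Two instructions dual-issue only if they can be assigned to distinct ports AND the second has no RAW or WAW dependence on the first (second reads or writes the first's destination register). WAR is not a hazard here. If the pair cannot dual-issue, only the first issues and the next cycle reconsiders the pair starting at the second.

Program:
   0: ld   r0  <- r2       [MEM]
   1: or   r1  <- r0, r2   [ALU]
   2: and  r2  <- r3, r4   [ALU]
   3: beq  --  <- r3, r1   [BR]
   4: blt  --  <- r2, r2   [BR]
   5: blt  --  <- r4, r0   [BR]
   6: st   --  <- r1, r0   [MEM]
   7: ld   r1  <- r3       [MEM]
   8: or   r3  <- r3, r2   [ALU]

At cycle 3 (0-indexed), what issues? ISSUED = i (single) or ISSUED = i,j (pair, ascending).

  cy0 -> i0 (ld) RAW r0
  cy1 -> i1,i2 (or/and) pair
  cy2 -> i3 (beq) no-port BR/BR
  cy3 -> i4 (blt) no-port BR/BR
  cy4 -> i5 (blt) no-port BR/MEM
  cy5 -> i6 (st) no-port MEM/MEM
  cy6 -> i7,i8 (ld/or) pair

ISSUED = 4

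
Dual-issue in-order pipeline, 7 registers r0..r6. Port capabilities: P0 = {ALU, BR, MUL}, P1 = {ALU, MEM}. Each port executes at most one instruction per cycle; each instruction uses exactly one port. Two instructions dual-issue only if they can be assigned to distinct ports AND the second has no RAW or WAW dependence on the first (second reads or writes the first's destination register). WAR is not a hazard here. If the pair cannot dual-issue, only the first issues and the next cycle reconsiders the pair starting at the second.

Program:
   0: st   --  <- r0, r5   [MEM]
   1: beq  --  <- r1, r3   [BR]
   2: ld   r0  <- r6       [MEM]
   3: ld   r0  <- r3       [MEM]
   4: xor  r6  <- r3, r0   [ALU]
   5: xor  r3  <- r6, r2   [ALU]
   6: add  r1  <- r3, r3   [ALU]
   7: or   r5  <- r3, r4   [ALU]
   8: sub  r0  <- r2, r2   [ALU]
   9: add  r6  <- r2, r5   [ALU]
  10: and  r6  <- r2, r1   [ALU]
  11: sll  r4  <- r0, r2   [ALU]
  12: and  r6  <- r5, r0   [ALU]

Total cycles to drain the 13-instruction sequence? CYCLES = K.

CYCLES = 9

[0] i0+i1  st.MEM+beq.BR  -- pair
[1] i2  ld.MEM  -- no-port MEM/MEM
[2] i3  ld.MEM  -- RAW r0
[3] i4  xor.ALU  -- RAW r6
[4] i5  xor.ALU  -- RAW r3
[5] i6+i7  add.ALU+or.ALU  -- pair
[6] i8+i9  sub.ALU+add.ALU  -- pair
[7] i10+i11  and.ALU+sll.ALU  -- pair
[8] i12  and.ALU  -- tail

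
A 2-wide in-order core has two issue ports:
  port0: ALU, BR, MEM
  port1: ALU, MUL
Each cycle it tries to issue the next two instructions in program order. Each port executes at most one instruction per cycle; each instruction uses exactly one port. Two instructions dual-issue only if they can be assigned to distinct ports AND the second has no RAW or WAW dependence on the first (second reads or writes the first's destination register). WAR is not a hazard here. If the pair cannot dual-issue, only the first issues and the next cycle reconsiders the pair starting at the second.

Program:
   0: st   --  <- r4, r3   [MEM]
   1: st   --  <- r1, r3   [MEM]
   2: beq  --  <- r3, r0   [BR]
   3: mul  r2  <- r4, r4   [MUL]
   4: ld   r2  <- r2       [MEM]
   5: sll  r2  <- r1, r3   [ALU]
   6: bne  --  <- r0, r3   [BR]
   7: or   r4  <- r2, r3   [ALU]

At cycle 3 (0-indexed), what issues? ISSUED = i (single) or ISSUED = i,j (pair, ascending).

t=0 i0:st ; no-port MEM/MEM
t=1 i1:st ; no-port MEM/BR
t=2 i2/i3:beq mul ; dual
t=3 i4:ld ; WAW r2
t=4 i5/i6:sll bne ; dual
t=5 i7:or ; tail

ISSUED = 4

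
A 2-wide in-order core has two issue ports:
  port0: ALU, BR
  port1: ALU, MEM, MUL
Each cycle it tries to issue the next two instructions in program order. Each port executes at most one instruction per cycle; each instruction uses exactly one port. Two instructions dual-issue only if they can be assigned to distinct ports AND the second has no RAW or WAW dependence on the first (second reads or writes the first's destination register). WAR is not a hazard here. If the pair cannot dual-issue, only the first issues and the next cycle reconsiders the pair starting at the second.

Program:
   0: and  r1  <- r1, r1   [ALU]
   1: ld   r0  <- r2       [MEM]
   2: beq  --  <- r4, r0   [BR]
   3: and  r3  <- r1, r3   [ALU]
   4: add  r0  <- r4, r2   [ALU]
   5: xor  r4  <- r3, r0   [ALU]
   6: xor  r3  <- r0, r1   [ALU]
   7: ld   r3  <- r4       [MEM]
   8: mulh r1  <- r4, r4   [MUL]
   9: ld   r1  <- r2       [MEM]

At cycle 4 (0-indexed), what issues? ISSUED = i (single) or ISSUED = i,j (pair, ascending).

ISSUED = 7

c0: i0+i1 and.ALU+ld.MEM  pair
c1: i2+i3 beq.BR+and.ALU  pair
c2: i4 add.ALU  RAW r0
c3: i5+i6 xor.ALU+xor.ALU  pair
c4: i7 ld.MEM  no-port MEM/MUL
c5: i8 mulh.MUL  no-port MUL/MEM
c6: i9 ld.MEM  tail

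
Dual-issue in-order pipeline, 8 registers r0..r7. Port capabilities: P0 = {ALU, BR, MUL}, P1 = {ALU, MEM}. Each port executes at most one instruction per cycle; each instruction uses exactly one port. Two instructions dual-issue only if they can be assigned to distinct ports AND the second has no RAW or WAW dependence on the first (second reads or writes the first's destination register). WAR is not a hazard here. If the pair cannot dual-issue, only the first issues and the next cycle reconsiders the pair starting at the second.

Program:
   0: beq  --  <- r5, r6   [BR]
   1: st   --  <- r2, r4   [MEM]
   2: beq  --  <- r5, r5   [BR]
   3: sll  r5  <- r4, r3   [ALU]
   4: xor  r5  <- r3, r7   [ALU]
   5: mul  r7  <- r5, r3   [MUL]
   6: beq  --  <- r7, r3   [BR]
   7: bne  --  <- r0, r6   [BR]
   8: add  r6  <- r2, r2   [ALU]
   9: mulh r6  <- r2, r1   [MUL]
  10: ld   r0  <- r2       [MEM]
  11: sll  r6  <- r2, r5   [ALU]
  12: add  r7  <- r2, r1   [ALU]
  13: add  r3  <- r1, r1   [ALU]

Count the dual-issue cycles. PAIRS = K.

PAIRS = 5

c0: i0/i1 beq;st  2-wide
c1: i2/i3 beq;sll  2-wide
c2: i4 xor  RAW r5
c3: i5 mul  no-port MUL/BR
c4: i6 beq  no-port BR/BR
c5: i7/i8 bne;add  2-wide
c6: i9/i10 mulh;ld  2-wide
c7: i11/i12 sll;add  2-wide
c8: i13 add  tail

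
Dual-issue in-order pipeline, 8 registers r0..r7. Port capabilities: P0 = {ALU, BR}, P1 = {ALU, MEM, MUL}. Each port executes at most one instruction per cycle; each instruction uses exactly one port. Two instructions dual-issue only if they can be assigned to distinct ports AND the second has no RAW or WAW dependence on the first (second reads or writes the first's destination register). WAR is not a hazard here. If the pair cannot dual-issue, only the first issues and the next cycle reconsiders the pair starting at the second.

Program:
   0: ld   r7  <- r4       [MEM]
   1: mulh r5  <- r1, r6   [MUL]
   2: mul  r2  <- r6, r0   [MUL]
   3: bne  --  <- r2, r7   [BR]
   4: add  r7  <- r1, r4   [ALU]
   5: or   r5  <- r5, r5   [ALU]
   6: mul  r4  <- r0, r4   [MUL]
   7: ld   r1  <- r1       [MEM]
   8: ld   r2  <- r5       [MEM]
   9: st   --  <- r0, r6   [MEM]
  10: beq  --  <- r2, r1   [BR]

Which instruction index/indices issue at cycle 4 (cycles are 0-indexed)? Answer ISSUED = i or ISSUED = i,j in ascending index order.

ISSUED = 5,6

  cy0 -> i0 (ld.MEM) no-port MEM/MUL
  cy1 -> i1 (mulh.MUL) no-port MUL/MUL
  cy2 -> i2 (mul.MUL) RAW r2
  cy3 -> i3+i4 (bne.BR+add.ALU) dual
  cy4 -> i5+i6 (or.ALU+mul.MUL) dual
  cy5 -> i7 (ld.MEM) no-port MEM/MEM
  cy6 -> i8 (ld.MEM) no-port MEM/MEM
  cy7 -> i9+i10 (st.MEM+beq.BR) dual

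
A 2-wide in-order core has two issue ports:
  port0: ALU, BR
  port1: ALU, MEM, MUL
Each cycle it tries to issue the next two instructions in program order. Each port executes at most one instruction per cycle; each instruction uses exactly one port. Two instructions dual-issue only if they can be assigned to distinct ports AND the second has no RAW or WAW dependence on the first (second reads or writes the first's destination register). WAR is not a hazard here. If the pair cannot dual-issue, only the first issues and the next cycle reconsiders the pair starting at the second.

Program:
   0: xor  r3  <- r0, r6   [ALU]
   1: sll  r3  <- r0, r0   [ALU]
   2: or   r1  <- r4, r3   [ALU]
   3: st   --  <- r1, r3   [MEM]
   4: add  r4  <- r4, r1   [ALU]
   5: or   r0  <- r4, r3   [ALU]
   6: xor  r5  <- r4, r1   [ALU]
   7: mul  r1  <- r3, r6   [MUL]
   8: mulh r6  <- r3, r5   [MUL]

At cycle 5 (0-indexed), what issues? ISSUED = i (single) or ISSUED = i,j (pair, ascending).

  cy0 -> i0 (xor) WAW r3
  cy1 -> i1 (sll) RAW r3
  cy2 -> i2 (or) RAW r1
  cy3 -> i3+i4 (st add) dual
  cy4 -> i5+i6 (or xor) dual
  cy5 -> i7 (mul) no-port MUL/MUL
  cy6 -> i8 (mulh) tail

ISSUED = 7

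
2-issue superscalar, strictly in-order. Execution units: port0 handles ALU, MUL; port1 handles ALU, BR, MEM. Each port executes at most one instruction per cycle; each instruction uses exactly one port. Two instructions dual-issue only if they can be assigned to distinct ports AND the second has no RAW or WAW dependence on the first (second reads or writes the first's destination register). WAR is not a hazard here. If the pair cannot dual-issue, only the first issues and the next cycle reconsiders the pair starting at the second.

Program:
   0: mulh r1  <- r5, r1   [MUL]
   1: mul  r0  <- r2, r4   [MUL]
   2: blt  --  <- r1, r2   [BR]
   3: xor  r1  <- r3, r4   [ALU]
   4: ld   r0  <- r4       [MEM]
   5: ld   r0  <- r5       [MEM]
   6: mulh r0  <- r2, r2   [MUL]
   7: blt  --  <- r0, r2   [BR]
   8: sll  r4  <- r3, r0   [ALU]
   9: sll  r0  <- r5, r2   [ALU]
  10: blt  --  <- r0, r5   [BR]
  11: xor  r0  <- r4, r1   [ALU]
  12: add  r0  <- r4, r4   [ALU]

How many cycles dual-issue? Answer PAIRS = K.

t=0 i0:mulh.MUL ; no-port MUL/MUL
t=1 i1,i2:mul.MUL;blt.BR ; 2-wide
t=2 i3,i4:xor.ALU;ld.MEM ; 2-wide
t=3 i5:ld.MEM ; WAW r0
t=4 i6:mulh.MUL ; RAW r0
t=5 i7,i8:blt.BR;sll.ALU ; 2-wide
t=6 i9:sll.ALU ; RAW r0
t=7 i10,i11:blt.BR;xor.ALU ; 2-wide
t=8 i12:add.ALU ; tail

PAIRS = 4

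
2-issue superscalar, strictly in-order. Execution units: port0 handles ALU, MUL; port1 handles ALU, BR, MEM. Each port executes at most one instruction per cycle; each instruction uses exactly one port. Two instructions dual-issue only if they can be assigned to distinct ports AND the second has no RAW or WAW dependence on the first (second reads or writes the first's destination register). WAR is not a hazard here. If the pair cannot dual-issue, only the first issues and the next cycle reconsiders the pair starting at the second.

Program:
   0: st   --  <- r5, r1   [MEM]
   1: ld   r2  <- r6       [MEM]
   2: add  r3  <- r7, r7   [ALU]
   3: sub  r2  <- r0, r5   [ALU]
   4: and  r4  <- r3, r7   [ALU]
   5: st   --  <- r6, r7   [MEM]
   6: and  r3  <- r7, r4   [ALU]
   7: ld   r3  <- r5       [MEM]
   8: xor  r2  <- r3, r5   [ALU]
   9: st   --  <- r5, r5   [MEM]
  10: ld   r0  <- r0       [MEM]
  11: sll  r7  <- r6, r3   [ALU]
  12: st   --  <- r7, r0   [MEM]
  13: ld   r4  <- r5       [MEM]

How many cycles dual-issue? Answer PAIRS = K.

#0 head=0: st i0 no-port MEM/MEM
#1 head=1: ld/add i1,i2 dual
#2 head=3: sub/and i3,i4 dual
#3 head=5: st/and i5,i6 dual
#4 head=7: ld i7 RAW r3
#5 head=8: xor/st i8,i9 dual
#6 head=10: ld/sll i10,i11 dual
#7 head=12: st i12 no-port MEM/MEM
#8 head=13: ld i13 tail

PAIRS = 5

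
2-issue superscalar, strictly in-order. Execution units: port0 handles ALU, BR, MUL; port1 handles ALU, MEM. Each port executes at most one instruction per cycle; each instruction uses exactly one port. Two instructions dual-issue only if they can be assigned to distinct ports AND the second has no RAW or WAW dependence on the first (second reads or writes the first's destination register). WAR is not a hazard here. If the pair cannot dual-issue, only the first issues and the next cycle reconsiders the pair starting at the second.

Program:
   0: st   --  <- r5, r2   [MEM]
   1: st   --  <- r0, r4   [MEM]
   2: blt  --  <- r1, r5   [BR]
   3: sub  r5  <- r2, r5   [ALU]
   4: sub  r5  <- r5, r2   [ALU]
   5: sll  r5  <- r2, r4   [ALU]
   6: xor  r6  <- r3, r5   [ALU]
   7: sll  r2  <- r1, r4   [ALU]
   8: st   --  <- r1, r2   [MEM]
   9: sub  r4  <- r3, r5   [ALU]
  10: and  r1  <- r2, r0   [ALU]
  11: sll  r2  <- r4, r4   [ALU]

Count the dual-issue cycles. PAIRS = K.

t=0 i0:st ; no-port MEM/MEM
t=1 i1,i2:st+blt ; dual
t=2 i3:sub ; RAW+WAW r5
t=3 i4:sub ; WAW r5
t=4 i5:sll ; RAW r5
t=5 i6,i7:xor+sll ; dual
t=6 i8,i9:st+sub ; dual
t=7 i10,i11:and+sll ; dual

PAIRS = 4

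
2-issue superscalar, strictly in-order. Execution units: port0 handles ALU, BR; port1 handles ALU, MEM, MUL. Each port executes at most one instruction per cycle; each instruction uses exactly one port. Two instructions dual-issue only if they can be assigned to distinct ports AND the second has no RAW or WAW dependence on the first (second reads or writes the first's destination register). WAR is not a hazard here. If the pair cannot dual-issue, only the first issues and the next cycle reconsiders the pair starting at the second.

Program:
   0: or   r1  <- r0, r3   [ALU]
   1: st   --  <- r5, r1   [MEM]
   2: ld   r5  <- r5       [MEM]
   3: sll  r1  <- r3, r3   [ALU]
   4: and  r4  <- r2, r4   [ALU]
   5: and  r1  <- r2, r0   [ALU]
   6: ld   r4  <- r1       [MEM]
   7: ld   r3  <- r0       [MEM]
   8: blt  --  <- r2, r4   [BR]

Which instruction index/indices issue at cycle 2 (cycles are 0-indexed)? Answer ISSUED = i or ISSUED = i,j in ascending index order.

t=0 i0:or ; RAW r1
t=1 i1:st ; no-port MEM/MEM
t=2 i2,i3:ld sll ; 2-wide
t=3 i4,i5:and and ; 2-wide
t=4 i6:ld ; no-port MEM/MEM
t=5 i7,i8:ld blt ; 2-wide

ISSUED = 2,3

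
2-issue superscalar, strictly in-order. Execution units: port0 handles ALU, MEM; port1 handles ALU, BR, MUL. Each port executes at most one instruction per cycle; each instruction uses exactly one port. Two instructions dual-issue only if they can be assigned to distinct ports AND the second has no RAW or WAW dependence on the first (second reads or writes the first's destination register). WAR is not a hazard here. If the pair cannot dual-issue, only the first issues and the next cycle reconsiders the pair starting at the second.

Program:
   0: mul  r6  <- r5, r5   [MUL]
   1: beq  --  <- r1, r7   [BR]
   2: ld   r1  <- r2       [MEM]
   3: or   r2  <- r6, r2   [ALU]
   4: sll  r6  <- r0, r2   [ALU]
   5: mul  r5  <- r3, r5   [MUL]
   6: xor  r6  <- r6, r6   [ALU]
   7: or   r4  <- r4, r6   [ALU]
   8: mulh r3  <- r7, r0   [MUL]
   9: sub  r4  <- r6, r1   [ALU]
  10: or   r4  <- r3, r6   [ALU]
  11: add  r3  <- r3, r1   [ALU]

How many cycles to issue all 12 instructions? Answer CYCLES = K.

c0: i0 mul.MUL  no-port MUL/BR
c1: i1+i2 beq.BR+ld.MEM  dual
c2: i3 or.ALU  RAW r2
c3: i4+i5 sll.ALU+mul.MUL  dual
c4: i6 xor.ALU  RAW r6
c5: i7+i8 or.ALU+mulh.MUL  dual
c6: i9 sub.ALU  WAW r4
c7: i10+i11 or.ALU+add.ALU  dual

CYCLES = 8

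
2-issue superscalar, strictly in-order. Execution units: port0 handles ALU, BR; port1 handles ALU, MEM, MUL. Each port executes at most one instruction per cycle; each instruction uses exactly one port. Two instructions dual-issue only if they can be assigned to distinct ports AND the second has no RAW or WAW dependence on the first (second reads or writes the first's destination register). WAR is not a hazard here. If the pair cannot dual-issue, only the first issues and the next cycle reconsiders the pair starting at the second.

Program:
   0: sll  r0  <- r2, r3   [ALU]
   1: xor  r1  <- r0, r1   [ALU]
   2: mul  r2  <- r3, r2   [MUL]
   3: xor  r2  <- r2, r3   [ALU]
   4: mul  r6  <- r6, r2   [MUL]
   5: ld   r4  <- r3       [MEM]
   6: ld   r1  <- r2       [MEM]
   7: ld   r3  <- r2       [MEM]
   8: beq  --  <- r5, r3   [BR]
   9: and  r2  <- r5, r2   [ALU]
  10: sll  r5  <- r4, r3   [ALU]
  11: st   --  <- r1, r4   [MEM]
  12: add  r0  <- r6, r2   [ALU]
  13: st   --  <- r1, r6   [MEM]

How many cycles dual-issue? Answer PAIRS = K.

PAIRS = 4

t=0 i0:sll ; RAW r0
t=1 i1&i2:xor mul ; 2-wide
t=2 i3:xor ; RAW r2
t=3 i4:mul ; no-port MUL/MEM
t=4 i5:ld ; no-port MEM/MEM
t=5 i6:ld ; no-port MEM/MEM
t=6 i7:ld ; RAW r3
t=7 i8&i9:beq and ; 2-wide
t=8 i10&i11:sll st ; 2-wide
t=9 i12&i13:add st ; 2-wide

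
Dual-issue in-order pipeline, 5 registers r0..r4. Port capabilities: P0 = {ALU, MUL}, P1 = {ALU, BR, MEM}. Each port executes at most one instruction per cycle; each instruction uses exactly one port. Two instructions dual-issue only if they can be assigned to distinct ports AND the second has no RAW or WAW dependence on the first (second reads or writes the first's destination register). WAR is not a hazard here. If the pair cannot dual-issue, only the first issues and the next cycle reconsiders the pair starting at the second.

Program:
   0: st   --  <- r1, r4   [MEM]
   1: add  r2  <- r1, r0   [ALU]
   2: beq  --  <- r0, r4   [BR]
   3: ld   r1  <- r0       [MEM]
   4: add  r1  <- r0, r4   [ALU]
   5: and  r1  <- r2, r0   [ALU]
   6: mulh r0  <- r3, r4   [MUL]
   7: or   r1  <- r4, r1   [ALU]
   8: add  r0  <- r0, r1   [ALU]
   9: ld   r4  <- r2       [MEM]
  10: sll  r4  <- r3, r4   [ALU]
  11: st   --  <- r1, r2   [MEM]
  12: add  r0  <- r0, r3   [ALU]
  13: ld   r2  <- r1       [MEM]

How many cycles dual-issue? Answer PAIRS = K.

[0] i0,i1  st+add  -- pair
[1] i2  beq  -- no-port BR/MEM
[2] i3  ld  -- WAW r1
[3] i4  add  -- WAW r1
[4] i5,i6  and+mulh  -- pair
[5] i7  or  -- RAW r1
[6] i8,i9  add+ld  -- pair
[7] i10,i11  sll+st  -- pair
[8] i12,i13  add+ld  -- pair

PAIRS = 5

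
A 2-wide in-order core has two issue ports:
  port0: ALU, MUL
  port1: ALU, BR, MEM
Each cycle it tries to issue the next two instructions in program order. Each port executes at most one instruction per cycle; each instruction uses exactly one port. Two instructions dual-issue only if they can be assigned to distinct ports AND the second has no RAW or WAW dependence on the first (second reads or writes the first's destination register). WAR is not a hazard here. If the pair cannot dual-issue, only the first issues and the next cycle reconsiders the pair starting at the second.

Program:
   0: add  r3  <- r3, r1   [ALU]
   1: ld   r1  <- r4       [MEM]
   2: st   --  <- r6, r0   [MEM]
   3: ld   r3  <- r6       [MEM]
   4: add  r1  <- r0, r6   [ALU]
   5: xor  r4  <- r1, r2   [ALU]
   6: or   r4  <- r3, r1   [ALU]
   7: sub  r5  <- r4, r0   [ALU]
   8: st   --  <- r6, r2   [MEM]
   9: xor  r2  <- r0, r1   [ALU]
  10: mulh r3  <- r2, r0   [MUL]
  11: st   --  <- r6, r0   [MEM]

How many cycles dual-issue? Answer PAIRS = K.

c0: i0,i1 add+ld  2-wide
c1: i2 st  no-port MEM/MEM
c2: i3,i4 ld+add  2-wide
c3: i5 xor  WAW r4
c4: i6 or  RAW r4
c5: i7,i8 sub+st  2-wide
c6: i9 xor  RAW r2
c7: i10,i11 mulh+st  2-wide

PAIRS = 4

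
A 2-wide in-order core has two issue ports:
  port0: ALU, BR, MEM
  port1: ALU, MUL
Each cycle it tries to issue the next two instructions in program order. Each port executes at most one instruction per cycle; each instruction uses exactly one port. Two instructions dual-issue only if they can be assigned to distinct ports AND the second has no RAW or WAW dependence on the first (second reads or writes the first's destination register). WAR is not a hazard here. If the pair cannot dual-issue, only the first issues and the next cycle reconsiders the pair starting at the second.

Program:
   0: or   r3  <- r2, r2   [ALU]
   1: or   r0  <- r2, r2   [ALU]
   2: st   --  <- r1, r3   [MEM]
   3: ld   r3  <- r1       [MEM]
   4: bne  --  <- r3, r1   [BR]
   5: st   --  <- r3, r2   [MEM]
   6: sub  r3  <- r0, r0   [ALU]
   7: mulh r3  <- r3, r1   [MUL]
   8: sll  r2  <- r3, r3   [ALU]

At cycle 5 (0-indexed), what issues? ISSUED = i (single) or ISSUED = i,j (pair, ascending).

ISSUED = 7

  cy0 -> i0,i1 (or;or) pair
  cy1 -> i2 (st) no-port MEM/MEM
  cy2 -> i3 (ld) no-port MEM/BR
  cy3 -> i4 (bne) no-port BR/MEM
  cy4 -> i5,i6 (st;sub) pair
  cy5 -> i7 (mulh) RAW r3
  cy6 -> i8 (sll) tail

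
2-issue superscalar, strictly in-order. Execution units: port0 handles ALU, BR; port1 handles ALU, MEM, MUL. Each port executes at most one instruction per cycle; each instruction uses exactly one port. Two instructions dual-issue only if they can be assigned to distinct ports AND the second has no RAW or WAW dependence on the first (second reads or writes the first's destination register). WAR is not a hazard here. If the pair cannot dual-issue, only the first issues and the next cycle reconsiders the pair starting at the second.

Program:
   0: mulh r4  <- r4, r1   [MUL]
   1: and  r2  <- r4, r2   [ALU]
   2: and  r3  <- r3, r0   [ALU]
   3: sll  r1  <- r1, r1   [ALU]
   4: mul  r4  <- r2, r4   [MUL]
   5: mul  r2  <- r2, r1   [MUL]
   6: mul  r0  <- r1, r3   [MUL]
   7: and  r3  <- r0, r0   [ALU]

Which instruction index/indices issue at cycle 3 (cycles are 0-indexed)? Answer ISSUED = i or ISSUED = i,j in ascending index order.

t=0 i0:mulh.MUL ; RAW r4
t=1 i1,i2:and.ALU and.ALU ; dual
t=2 i3,i4:sll.ALU mul.MUL ; dual
t=3 i5:mul.MUL ; no-port MUL/MUL
t=4 i6:mul.MUL ; RAW r0
t=5 i7:and.ALU ; tail

ISSUED = 5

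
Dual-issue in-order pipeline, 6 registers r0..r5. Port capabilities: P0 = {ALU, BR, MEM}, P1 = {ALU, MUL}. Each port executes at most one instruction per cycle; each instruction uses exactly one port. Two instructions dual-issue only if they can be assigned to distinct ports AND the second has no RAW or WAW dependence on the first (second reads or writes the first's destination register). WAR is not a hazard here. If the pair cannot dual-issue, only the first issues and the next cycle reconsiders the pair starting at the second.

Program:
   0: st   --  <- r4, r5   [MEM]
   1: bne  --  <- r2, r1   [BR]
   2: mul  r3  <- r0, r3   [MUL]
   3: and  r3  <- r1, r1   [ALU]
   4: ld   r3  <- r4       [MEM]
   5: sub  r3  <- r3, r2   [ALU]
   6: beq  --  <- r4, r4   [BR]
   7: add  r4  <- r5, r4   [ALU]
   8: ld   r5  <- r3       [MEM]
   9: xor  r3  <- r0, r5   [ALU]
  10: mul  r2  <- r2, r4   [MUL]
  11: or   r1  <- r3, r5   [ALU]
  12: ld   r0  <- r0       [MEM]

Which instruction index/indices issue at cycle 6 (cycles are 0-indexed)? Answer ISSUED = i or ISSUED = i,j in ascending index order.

ISSUED = 9,10

  cy0 -> i0 (st.MEM) no-port MEM/BR
  cy1 -> i1,i2 (bne.BR+mul.MUL) pair
  cy2 -> i3 (and.ALU) WAW r3
  cy3 -> i4 (ld.MEM) RAW+WAW r3
  cy4 -> i5,i6 (sub.ALU+beq.BR) pair
  cy5 -> i7,i8 (add.ALU+ld.MEM) pair
  cy6 -> i9,i10 (xor.ALU+mul.MUL) pair
  cy7 -> i11,i12 (or.ALU+ld.MEM) pair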